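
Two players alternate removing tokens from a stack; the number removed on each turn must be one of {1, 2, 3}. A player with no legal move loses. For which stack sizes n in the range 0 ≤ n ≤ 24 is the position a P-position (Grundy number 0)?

0, 4, 8, 12, 16, 20, 24

G(0) = 0
G(1) = mex{0} = 1
G(2) = mex{1,0} = 2
G(3) = mex{2,1,0} = 3
G(4) = mex{3,2,1} = 0
G(5) = mex{0,3,2} = 1
G(6) = mex{1,0,3} = 2
G(7) = mex{2,1,0} = 3
G(8) = mex{3,2,1} = 0
G(9) = mex{0,3,2} = 1
G(10) = mex{1,0,3} = 2
G(11) = mex{2,1,0} = 3
G(12) = mex{3,2,1} = 0
G(13) = mex{0,3,2} = 1
G(14) = mex{1,0,3} = 2
G(15) = mex{2,1,0} = 3
G(16) = mex{3,2,1} = 0
G(17) = mex{0,3,2} = 1
G(18) = mex{1,0,3} = 2
G(19) = mex{2,1,0} = 3
G(20) = mex{3,2,1} = 0
G(21) = mex{0,3,2} = 1
G(22) = mex{1,0,3} = 2
G(23) = mex{2,1,0} = 3
G(24) = mex{3,2,1} = 0
P-positions are exactly the n with G(n) = 0.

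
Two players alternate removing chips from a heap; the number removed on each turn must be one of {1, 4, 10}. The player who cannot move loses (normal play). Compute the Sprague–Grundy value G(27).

G(0) = 0
G(1) = mex{0} = 1
G(2) = mex{1} = 0
G(3) = mex{0} = 1
G(4) = mex{1,0} = 2
G(5) = mex{2,1} = 0
G(6) = mex{0,0} = 1
G(7) = mex{1,1} = 0
G(8) = mex{0,2} = 1
G(9) = mex{1,0} = 2
G(10) = mex{2,1,0} = 3
G(11) = mex{3,0,1} = 2
G(12) = mex{2,1,0} = 3
G(13) = mex{3,2,1} = 0
G(14) = mex{0,3,2} = 1
G(15) = mex{1,2,0} = 3
G(16) = mex{3,3,1} = 0
G(17) = mex{0,0,0} = 1
G(18) = mex{1,1,1} = 0
G(19) = mex{0,3,2} = 1
G(20) = mex{1,0,3} = 2
G(21) = mex{2,1,2} = 0
G(22) = mex{0,0,3} = 1
G(23) = mex{1,1,0} = 2
G(24) = mex{2,2,1} = 0
G(25) = mex{0,0,3} = 1
G(26) = mex{1,1,0} = 2
G(27) = mex{2,2,1} = 0

0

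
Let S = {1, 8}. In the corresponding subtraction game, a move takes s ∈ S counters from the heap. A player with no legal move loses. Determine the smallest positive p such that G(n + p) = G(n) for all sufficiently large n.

9

n :  0  1  2  3  4  5  6  7  8  9 10 11 12 13 14 15 16 17 18 19
G :  0  1  0  1  0  1  0  1  2  0  1  0  1  0  1  0  1  2  0  1
G(n+9) = G(n) holds for n = 0,…,7 (a full window of length max(S) = 8), so the sequence is purely periodic with period 9.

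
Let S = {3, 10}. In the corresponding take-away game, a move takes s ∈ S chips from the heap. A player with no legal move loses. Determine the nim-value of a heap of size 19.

0

n :  0  1  2  3  4  5  6  7  8  9 10 11 12 13 14 15 16 17 18 19
G :  0  0  0  1  1  1  0  0  0  1  1  1  2  0  0  0  1  1  1  0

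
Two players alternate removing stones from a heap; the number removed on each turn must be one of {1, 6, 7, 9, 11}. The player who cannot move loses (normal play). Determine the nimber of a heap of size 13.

1

G(0) = 0
G(1) = mex{0} = 1
G(2) = mex{1} = 0
G(3) = mex{0} = 1
G(4) = mex{1} = 0
G(5) = mex{0} = 1
G(6) = mex{1,0} = 2
G(7) = mex{2,1,0} = 3
G(8) = mex{3,0,1} = 2
G(9) = mex{2,1,0,0} = 3
G(10) = mex{3,0,1,1} = 2
G(11) = mex{2,1,0,0,0} = 3
G(12) = mex{3,2,1,1,1} = 0
G(13) = mex{0,3,2,0,0} = 1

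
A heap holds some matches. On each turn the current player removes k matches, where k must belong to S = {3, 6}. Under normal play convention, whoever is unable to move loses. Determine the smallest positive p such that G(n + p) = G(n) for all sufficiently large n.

9

n :  0  1  2  3  4  5  6  7  8  9 10 11 12 13 14 15 16 17 18 19
G :  0  0  0  1  1  1  2  2  2  0  0  0  1  1  1  2  2  2  0  0
G(n+9) = G(n) holds for n = 0,…,5 (a full window of length max(S) = 6), so the sequence is purely periodic with period 9.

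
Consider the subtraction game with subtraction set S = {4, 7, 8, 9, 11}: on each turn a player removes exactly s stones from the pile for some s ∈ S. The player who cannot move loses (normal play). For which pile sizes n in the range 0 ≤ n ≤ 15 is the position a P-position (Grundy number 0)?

G(0) = 0
G(1) = mex{} = 0
G(2) = mex{} = 0
G(3) = mex{} = 0
G(4) = mex{0} = 1
G(5) = mex{0} = 1
G(6) = mex{0} = 1
G(7) = mex{0,0} = 1
G(8) = mex{1,0,0} = 2
G(9) = mex{1,0,0,0} = 2
G(10) = mex{1,0,0,0} = 2
G(11) = mex{1,1,0,0,0} = 2
G(12) = mex{2,1,1,0,0} = 3
G(13) = mex{2,1,1,1,0} = 3
G(14) = mex{2,1,1,1,0} = 3
G(15) = mex{2,2,1,1,1} = 0
P-positions are exactly the n with G(n) = 0.

0, 1, 2, 3, 15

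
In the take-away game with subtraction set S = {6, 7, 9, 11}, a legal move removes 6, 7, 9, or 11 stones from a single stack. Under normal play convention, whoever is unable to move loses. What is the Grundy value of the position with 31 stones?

n :  0  1  2  3  4  5  6  7  8  9 10 11 12 13 14 15 16 17 18 19 20 21 22 23 24 25 26 27 28 29 30 31
G :  0  0  0  0  0  0  1  1  1  1  1  1  2  2  2  2  2  0  0  0  0  0  0  1  1  1  1  1  1  2  2  2

2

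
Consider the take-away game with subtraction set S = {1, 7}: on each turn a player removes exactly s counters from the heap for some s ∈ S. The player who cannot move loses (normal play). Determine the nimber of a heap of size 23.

1

G(0) = 0
G(1) = mex{0} = 1
G(2) = mex{1} = 0
G(3) = mex{0} = 1
G(4) = mex{1} = 0
G(5) = mex{0} = 1
G(6) = mex{1} = 0
G(7) = mex{0,0} = 1
G(8) = mex{1,1} = 0
G(9) = mex{0,0} = 1
G(10) = mex{1,1} = 0
G(11) = mex{0,0} = 1
G(12) = mex{1,1} = 0
G(13) = mex{0,0} = 1
G(14) = mex{1,1} = 0
G(15) = mex{0,0} = 1
G(16) = mex{1,1} = 0
G(17) = mex{0,0} = 1
G(18) = mex{1,1} = 0
G(19) = mex{0,0} = 1
G(20) = mex{1,1} = 0
G(21) = mex{0,0} = 1
G(22) = mex{1,1} = 0
G(23) = mex{0,0} = 1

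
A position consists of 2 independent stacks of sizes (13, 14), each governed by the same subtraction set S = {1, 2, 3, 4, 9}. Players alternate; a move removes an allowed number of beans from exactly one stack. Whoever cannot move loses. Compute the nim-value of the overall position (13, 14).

7

All stacks use S = {1, 2, 3, 4, 9}:
n :  0  1  2  3  4  5  6  7  8  9 10 11 12 13 14
G :  0  1  2  3  4  0  1  2  3  4  0  1  2  3  4
Stack A: G(13) = 3.
Stack B: G(14) = 4.
Combined Grundy value = 3 ⊕ 4 = 7.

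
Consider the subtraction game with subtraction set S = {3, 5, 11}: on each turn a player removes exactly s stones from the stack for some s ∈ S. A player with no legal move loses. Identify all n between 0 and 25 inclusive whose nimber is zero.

0, 1, 2, 8, 9, 10, 16, 17, 18, 24, 25

G(0) = 0
G(1) = mex{} = 0
G(2) = mex{} = 0
G(3) = mex{0} = 1
G(4) = mex{0} = 1
G(5) = mex{0,0} = 1
G(6) = mex{1,0} = 2
G(7) = mex{1,0} = 2
G(8) = mex{1,1} = 0
G(9) = mex{2,1} = 0
G(10) = mex{2,1} = 0
G(11) = mex{0,2,0} = 1
G(12) = mex{0,2,0} = 1
G(13) = mex{0,0,0} = 1
G(14) = mex{1,0,1} = 2
G(15) = mex{1,0,1} = 2
G(16) = mex{1,1,1} = 0
G(17) = mex{2,1,2} = 0
G(18) = mex{2,1,2} = 0
G(19) = mex{0,2,0} = 1
G(20) = mex{0,2,0} = 1
G(21) = mex{0,0,0} = 1
G(22) = mex{1,0,1} = 2
G(23) = mex{1,0,1} = 2
G(24) = mex{1,1,1} = 0
G(25) = mex{2,1,2} = 0
P-positions are exactly the n with G(n) = 0.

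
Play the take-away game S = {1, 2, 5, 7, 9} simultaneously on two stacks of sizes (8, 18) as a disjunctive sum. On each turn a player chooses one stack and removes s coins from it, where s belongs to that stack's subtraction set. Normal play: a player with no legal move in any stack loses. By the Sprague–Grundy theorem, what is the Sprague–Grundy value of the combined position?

3

All stacks use S = {1, 2, 5, 7, 9}:
G(0) = 0
G(1) = mex{0} = 1
G(2) = mex{1,0} = 2
G(3) = mex{2,1} = 0
G(4) = mex{0,2} = 1
G(5) = mex{1,0,0} = 2
G(6) = mex{2,1,1} = 0
G(7) = mex{0,2,2,0} = 1
G(8) = mex{1,0,0,1} = 2
G(9) = mex{2,1,1,2,0} = 3
G(10) = mex{3,2,2,0,1} = 4
G(11) = mex{4,3,0,1,2} = 5
G(12) = mex{5,4,1,2,0} = 3
G(13) = mex{3,5,2,0,1} = 4
G(14) = mex{4,3,3,1,2} = 0
G(15) = mex{0,4,4,2,0} = 1
G(16) = mex{1,0,5,3,1} = 2
G(17) = mex{2,1,3,4,2} = 0
G(18) = mex{0,2,4,5,3} = 1
Stack A: G(8) = 2.
Stack B: G(18) = 1.
Combined Grundy value = 2 ⊕ 1 = 3.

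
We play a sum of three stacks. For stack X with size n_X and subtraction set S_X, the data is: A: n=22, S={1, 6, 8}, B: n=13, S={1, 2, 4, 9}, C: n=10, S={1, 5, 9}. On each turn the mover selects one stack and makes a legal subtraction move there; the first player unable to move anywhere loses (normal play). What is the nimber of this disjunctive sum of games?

Stack A, S = {1, 6, 8}:
n :  0  1  2  3  4  5  6  7  8  9 10 11 12 13 14 15 16 17 18 19 20 21 22
G :  0  1  0  1  0  1  2  0  1  0  1  0  1  2  0  1  0  1  0  1  2  0  1
G_A(22) = 1.
Stack B, S = {1, 2, 4, 9}:
G(0) = 0
G(1) = mex{0} = 1
G(2) = mex{1,0} = 2
G(3) = mex{2,1} = 0
G(4) = mex{0,2,0} = 1
G(5) = mex{1,0,1} = 2
G(6) = mex{2,1,2} = 0
G(7) = mex{0,2,0} = 1
G(8) = mex{1,0,1} = 2
G(9) = mex{2,1,2,0} = 3
G(10) = mex{3,2,0,1} = 4
G(11) = mex{4,3,1,2} = 0
G(12) = mex{0,4,2,0} = 1
G(13) = mex{1,0,3,1} = 2
G_B(13) = 2.
Stack C, S = {1, 5, 9}:
n :  0  1  2  3  4  5  6  7  8  9 10
G :  0  1  0  1  0  1  0  1  0  1  0
G_C(10) = 0.
Combined Grundy value = 1 ⊕ 2 ⊕ 0 = 3.

3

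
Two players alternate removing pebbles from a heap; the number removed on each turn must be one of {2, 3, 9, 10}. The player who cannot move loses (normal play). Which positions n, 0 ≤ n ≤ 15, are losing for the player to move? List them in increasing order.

G(0) = 0
G(1) = mex{} = 0
G(2) = mex{0} = 1
G(3) = mex{0,0} = 1
G(4) = mex{1,0} = 2
G(5) = mex{1,1} = 0
G(6) = mex{2,1} = 0
G(7) = mex{0,2} = 1
G(8) = mex{0,0} = 1
G(9) = mex{1,0,0} = 2
G(10) = mex{1,1,0,0} = 2
G(11) = mex{2,1,1,0} = 3
G(12) = mex{2,2,1,1} = 0
G(13) = mex{3,2,2,1} = 0
G(14) = mex{0,3,0,2} = 1
G(15) = mex{0,0,0,0} = 1
P-positions are exactly the n with G(n) = 0.

0, 1, 5, 6, 12, 13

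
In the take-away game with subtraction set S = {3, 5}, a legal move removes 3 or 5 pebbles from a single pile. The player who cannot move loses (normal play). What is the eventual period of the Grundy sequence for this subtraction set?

n :  0  1  2  3  4  5  6  7  8  9 10 11 12 13 14 15 16 17
G :  0  0  0  1  1  1  2  2  0  0  0  1  1  1  2  2  0  0
G(n+8) = G(n) holds for n = 0,…,4 (a full window of length max(S) = 5), so the sequence is purely periodic with period 8.

8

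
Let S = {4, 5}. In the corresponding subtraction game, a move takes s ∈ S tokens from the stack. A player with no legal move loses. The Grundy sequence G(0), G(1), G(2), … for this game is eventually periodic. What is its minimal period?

9

G(0) = 0
G(1) = mex{} = 0
G(2) = mex{} = 0
G(3) = mex{} = 0
G(4) = mex{0} = 1
G(5) = mex{0,0} = 1
G(6) = mex{0,0} = 1
G(7) = mex{0,0} = 1
G(8) = mex{1,0} = 2
G(9) = mex{1,1} = 0
G(10) = mex{1,1} = 0
G(11) = mex{1,1} = 0
G(12) = mex{2,1} = 0
G(13) = mex{0,2} = 1
G(14) = mex{0,0} = 1
G(15) = mex{0,0} = 1
G(16) = mex{0,0} = 1
G(17) = mex{1,0} = 2
G(18) = mex{1,1} = 0
G(19) = mex{1,1} = 0
G(n+9) = G(n) holds for n = 0,…,4 (a full window of length max(S) = 5), so the sequence is purely periodic with period 9.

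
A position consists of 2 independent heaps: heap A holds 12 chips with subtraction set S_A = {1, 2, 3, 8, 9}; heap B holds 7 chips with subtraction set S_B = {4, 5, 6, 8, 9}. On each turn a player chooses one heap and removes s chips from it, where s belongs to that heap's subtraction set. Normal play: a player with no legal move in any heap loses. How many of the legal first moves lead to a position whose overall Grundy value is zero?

1

Heap A, S = {1, 2, 3, 8, 9}:
G(0) = 0
G(1) = mex{0} = 1
G(2) = mex{1,0} = 2
G(3) = mex{2,1,0} = 3
G(4) = mex{3,2,1} = 0
G(5) = mex{0,3,2} = 1
G(6) = mex{1,0,3} = 2
G(7) = mex{2,1,0} = 3
G(8) = mex{3,2,1,0} = 4
G(9) = mex{4,3,2,1,0} = 5
G(10) = mex{5,4,3,2,1} = 0
G(11) = mex{0,5,4,3,2} = 1
G(12) = mex{1,0,5,0,3} = 2
G_A(12) = 2.
Heap B, S = {4, 5, 6, 8, 9}:
n : 0 1 2 3 4 5 6 7
G : 0 0 0 0 1 1 1 1
G_B(7) = 1.
Combined Grundy value = 2 ⊕ 1 = 3.
A winning move leaves total XOR = 0, i.e. changes one component's Grundy value g to g ⊕ X where X is the current total.
Heap A: need g' = 2⊕3 = 1. Options: 12−1→G=1, 12−2→G=0, 12−3→G=5, 12−8→G=0, 12−9→G=3. Hits: 1.
Heap B: need g' = 1⊕3 = 2. Options: 7−4→G=0, 7−5→G=0, 7−6→G=0. Hits: 0.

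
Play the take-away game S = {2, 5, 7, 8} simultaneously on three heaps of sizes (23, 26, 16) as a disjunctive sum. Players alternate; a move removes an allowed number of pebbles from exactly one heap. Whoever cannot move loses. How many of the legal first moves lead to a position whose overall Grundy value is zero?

All heaps use S = {2, 5, 7, 8}:
n :  0  1  2  3  4  5  6  7  8  9 10 11 12 13 14 15 16 17 18 19 20 21 22 23 24 25 26
G :  0  0  1  1  0  2  1  3  2  2  0  3  1  0  0  1  1  3  2  2  3  3  2  0  0  1  1
Heap A: G(23) = 0.
Heap B: G(26) = 1.
Heap C: G(16) = 1.
Combined Grundy value = 0 ⊕ 1 ⊕ 1 = 0.
A winning move leaves total XOR = 0, i.e. changes one component's Grundy value g to g ⊕ X where X is the current total.
Heap A: target g' = 0⊕0 = 0, but every legal move changes the Grundy value (mex property), so 0 moves.
Heap B: target g' = 1⊕0 = 1, but every legal move changes the Grundy value (mex property), so 0 moves.
Heap C: target g' = 1⊕0 = 1, but every legal move changes the Grundy value (mex property), so 0 moves.

0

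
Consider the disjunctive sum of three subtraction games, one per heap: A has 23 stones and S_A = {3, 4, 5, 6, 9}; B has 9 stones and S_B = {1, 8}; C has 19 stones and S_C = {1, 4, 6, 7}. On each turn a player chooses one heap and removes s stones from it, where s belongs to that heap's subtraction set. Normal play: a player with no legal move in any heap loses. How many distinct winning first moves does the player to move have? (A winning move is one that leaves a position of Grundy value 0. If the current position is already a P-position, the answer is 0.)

2

Heap A, S = {3, 4, 5, 6, 9}:
G(0) = 0
G(1) = mex{} = 0
G(2) = mex{} = 0
G(3) = mex{0} = 1
G(4) = mex{0,0} = 1
G(5) = mex{0,0,0} = 1
G(6) = mex{1,0,0,0} = 2
G(7) = mex{1,1,0,0} = 2
G(8) = mex{1,1,1,0} = 2
G(9) = mex{2,1,1,1,0} = 3
G(10) = mex{2,2,1,1,0} = 3
G(11) = mex{2,2,2,1,0} = 3
G(12) = mex{3,2,2,2,1} = 0
G(13) = mex{3,3,2,2,1} = 0
G(14) = mex{3,3,3,2,1} = 0
G(15) = mex{0,3,3,3,2} = 1
G(16) = mex{0,0,3,3,2} = 1
G(17) = mex{0,0,0,3,2} = 1
G(18) = mex{1,0,0,0,3} = 2
G(19) = mex{1,1,0,0,3} = 2
G(20) = mex{1,1,1,0,3} = 2
G(21) = mex{2,1,1,1,0} = 3
G(22) = mex{2,2,1,1,0} = 3
G(23) = mex{2,2,2,1,0} = 3
G_A(23) = 3.
Heap B, S = {1, 8}:
n : 0 1 2 3 4 5 6 7 8 9
G : 0 1 0 1 0 1 0 1 2 0
G_B(9) = 0.
Heap C, S = {1, 4, 6, 7}:
G(0) = 0
G(1) = mex{0} = 1
G(2) = mex{1} = 0
G(3) = mex{0} = 1
G(4) = mex{1,0} = 2
G(5) = mex{2,1} = 0
G(6) = mex{0,0,0} = 1
G(7) = mex{1,1,1,0} = 2
G(8) = mex{2,2,0,1} = 3
G(9) = mex{3,0,1,0} = 2
G(10) = mex{2,1,2,1} = 0
G(11) = mex{0,2,0,2} = 1
G(12) = mex{1,3,1,0} = 2
G(13) = mex{2,2,2,1} = 0
G(14) = mex{0,0,3,2} = 1
G(15) = mex{1,1,2,3} = 0
G(16) = mex{0,2,0,2} = 1
G(17) = mex{1,0,1,0} = 2
G(18) = mex{2,1,2,1} = 0
G(19) = mex{0,0,0,2} = 1
G_C(19) = 1.
Combined Grundy value = 3 ⊕ 0 ⊕ 1 = 2.
A winning move leaves total XOR = 0, i.e. changes one component's Grundy value g to g ⊕ X where X is the current total.
Heap A: need g' = 3⊕2 = 1. Options: 23−3→G=2, 23−4→G=2, 23−5→G=2, 23−6→G=1, 23−9→G=0. Hits: 1.
Heap B: need g' = 0⊕2 = 2. Options: 9−1→G=2, 9−8→G=1. Hits: 1.
Heap C: need g' = 1⊕2 = 3. Options: 19−1→G=0, 19−4→G=0, 19−6→G=0, 19−7→G=2. Hits: 0.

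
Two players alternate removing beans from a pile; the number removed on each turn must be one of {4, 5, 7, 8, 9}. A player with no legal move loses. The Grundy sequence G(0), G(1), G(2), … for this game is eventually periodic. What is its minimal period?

13

n :  0  1  2  3  4  5  6  7  8  9 10 11 12 13 14 15 16 17 18 19 20 21 22 23 24 25 26 27
G :  0  0  0  0  1  1  1  1  2  2  2  2  3  0  0  0  0  1  1  1  1  2  2  2  2  3  0  0
G(n+13) = G(n) holds for n = 0,…,8 (a full window of length max(S) = 9), so the sequence is purely periodic with period 13.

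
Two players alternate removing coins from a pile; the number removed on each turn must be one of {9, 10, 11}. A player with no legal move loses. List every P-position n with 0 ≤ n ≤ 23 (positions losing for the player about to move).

n :  0  1  2  3  4  5  6  7  8  9 10 11 12 13 14 15 16 17 18 19 20 21 22 23
G :  0  0  0  0  0  0  0  0  0  1  1  1  1  1  1  1  1  1  2  2  0  0  0  0
P-positions are exactly the n with G(n) = 0.

0, 1, 2, 3, 4, 5, 6, 7, 8, 20, 21, 22, 23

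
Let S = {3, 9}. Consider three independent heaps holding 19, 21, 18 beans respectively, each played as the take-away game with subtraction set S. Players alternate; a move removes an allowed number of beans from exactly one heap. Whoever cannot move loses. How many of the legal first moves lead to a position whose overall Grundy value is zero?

All heaps use S = {3, 9}:
n :  0  1  2  3  4  5  6  7  8  9 10 11 12 13 14 15 16 17 18 19 20 21
G :  0  0  0  1  1  1  0  0  0  1  1  1  0  0  0  1  1  1  0  0  0  1
Heap A: G(19) = 0.
Heap B: G(21) = 1.
Heap C: G(18) = 0.
Combined Grundy value = 0 ⊕ 1 ⊕ 0 = 1.
A winning move leaves total XOR = 0, i.e. changes one component's Grundy value g to g ⊕ X where X is the current total.
Heap A: need g' = 0⊕1 = 1. Options: 19−3→G=1, 19−9→G=1. Hits: 2.
Heap B: need g' = 1⊕1 = 0. Options: 21−3→G=0, 21−9→G=0. Hits: 2.
Heap C: need g' = 0⊕1 = 1. Options: 18−3→G=1, 18−9→G=1. Hits: 2.

6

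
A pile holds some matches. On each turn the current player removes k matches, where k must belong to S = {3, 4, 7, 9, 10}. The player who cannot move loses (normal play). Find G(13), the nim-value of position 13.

0

n :  0  1  2  3  4  5  6  7  8  9 10 11 12 13
G :  0  0  0  1  1  1  2  2  2  3  3  3  4  0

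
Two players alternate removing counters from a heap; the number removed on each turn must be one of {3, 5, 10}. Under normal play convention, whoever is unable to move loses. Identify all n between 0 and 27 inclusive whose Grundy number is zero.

n :  0  1  2  3  4  5  6  7  8  9 10 11 12 13 14 15 16 17 18 19 20 21 22 23 24 25 26 27
G :  0  0  0  1  1  1  2  2  0  0  3  1  1  2  2  0  0  0  1  1  1  2  2  0  0  3  1  1
P-positions are exactly the n with G(n) = 0.

0, 1, 2, 8, 9, 15, 16, 17, 23, 24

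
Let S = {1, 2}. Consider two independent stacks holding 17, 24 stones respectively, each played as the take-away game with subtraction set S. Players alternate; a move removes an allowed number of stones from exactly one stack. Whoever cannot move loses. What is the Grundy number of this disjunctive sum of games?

All stacks use S = {1, 2}:
G(0) = 0
G(1) = mex{0} = 1
G(2) = mex{1,0} = 2
G(3) = mex{2,1} = 0
G(4) = mex{0,2} = 1
G(5) = mex{1,0} = 2
G(6) = mex{2,1} = 0
G(7) = mex{0,2} = 1
G(8) = mex{1,0} = 2
G(9) = mex{2,1} = 0
G(10) = mex{0,2} = 1
G(11) = mex{1,0} = 2
G(12) = mex{2,1} = 0
G(13) = mex{0,2} = 1
G(14) = mex{1,0} = 2
G(15) = mex{2,1} = 0
G(16) = mex{0,2} = 1
G(17) = mex{1,0} = 2
G(18) = mex{2,1} = 0
G(19) = mex{0,2} = 1
G(20) = mex{1,0} = 2
G(21) = mex{2,1} = 0
G(22) = mex{0,2} = 1
G(23) = mex{1,0} = 2
G(24) = mex{2,1} = 0
Stack A: G(17) = 2.
Stack B: G(24) = 0.
Combined Grundy value = 2 ⊕ 0 = 2.

2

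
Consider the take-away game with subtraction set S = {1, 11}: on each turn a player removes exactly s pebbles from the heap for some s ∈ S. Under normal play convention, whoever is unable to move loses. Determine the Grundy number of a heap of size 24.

0

n :  0  1  2  3  4  5  6  7  8  9 10 11 12 13 14 15 16 17 18 19 20 21 22 23 24
G :  0  1  0  1  0  1  0  1  0  1  0  1  0  1  0  1  0  1  0  1  0  1  0  1  0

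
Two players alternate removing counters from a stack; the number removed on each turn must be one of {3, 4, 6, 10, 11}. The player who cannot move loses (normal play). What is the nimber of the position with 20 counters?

2

n :  0  1  2  3  4  5  6  7  8  9 10 11 12 13 14 15 16 17 18 19 20
G :  0  0  0  1  1  1  2  2  2  0  3  3  1  4  0  2  0  1  3  1  2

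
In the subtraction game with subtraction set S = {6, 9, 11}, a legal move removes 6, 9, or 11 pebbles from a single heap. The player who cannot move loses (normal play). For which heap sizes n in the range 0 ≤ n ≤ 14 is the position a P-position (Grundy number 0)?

0, 1, 2, 3, 4, 5

G(0) = 0
G(1) = mex{} = 0
G(2) = mex{} = 0
G(3) = mex{} = 0
G(4) = mex{} = 0
G(5) = mex{} = 0
G(6) = mex{0} = 1
G(7) = mex{0} = 1
G(8) = mex{0} = 1
G(9) = mex{0,0} = 1
G(10) = mex{0,0} = 1
G(11) = mex{0,0,0} = 1
G(12) = mex{1,0,0} = 2
G(13) = mex{1,0,0} = 2
G(14) = mex{1,0,0} = 2
P-positions are exactly the n with G(n) = 0.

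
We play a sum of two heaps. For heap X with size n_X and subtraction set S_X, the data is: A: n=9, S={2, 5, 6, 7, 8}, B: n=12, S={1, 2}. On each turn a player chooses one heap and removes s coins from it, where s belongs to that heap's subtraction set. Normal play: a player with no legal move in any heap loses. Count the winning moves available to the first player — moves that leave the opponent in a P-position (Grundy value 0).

Heap A, S = {2, 5, 6, 7, 8}:
n : 0 1 2 3 4 5 6 7 8 9
G : 0 0 1 1 0 2 1 3 2 2
G_A(9) = 2.
Heap B, S = {1, 2}:
n :  0  1  2  3  4  5  6  7  8  9 10 11 12
G :  0  1  2  0  1  2  0  1  2  0  1  2  0
G_B(12) = 0.
Combined Grundy value = 2 ⊕ 0 = 2.
A winning move leaves total XOR = 0, i.e. changes one component's Grundy value g to g ⊕ X where X is the current total.
Heap A: need g' = 2⊕2 = 0. Options: 9−2→G=3, 9−5→G=0, 9−6→G=1, 9−7→G=1, 9−8→G=0. Hits: 2.
Heap B: need g' = 0⊕2 = 2. Options: 12−1→G=2, 12−2→G=1. Hits: 1.

3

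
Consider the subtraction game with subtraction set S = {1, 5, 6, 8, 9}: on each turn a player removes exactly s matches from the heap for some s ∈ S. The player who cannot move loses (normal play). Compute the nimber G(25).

n :  0  1  2  3  4  5  6  7  8  9 10 11 12 13 14 15 16 17 18 19 20 21 22 23 24 25
G :  0  1  0  1  0  1  2  3  2  3  2  3  4  5  0  1  0  1  0  1  2  3  2  3  2  3

3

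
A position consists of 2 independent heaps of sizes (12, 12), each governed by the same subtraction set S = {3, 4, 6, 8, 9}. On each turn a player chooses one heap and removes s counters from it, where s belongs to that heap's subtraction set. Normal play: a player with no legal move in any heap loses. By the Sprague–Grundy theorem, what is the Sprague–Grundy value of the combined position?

All heaps use S = {3, 4, 6, 8, 9}:
G(0) = 0
G(1) = mex{} = 0
G(2) = mex{} = 0
G(3) = mex{0} = 1
G(4) = mex{0,0} = 1
G(5) = mex{0,0} = 1
G(6) = mex{1,0,0} = 2
G(7) = mex{1,1,0} = 2
G(8) = mex{1,1,0,0} = 2
G(9) = mex{2,1,1,0,0} = 3
G(10) = mex{2,2,1,0,0} = 3
G(11) = mex{2,2,1,1,0} = 3
G(12) = mex{3,2,2,1,1} = 0
Heap A: G(12) = 0.
Heap B: G(12) = 0.
Combined Grundy value = 0 ⊕ 0 = 0.

0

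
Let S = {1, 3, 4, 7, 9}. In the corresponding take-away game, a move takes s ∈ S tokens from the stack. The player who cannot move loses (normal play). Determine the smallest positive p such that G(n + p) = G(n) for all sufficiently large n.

G(0) = 0
G(1) = mex{0} = 1
G(2) = mex{1} = 0
G(3) = mex{0,0} = 1
G(4) = mex{1,1,0} = 2
G(5) = mex{2,0,1} = 3
G(6) = mex{3,1,0} = 2
G(7) = mex{2,2,1,0} = 3
G(8) = mex{3,3,2,1} = 0
G(9) = mex{0,2,3,0,0} = 1
G(10) = mex{1,3,2,1,1} = 0
G(11) = mex{0,0,3,2,0} = 1
G(12) = mex{1,1,0,3,1} = 2
G(13) = mex{2,0,1,2,2} = 3
G(14) = mex{3,1,0,3,3} = 2
G(15) = mex{2,2,1,0,2} = 3
G(16) = mex{3,3,2,1,3} = 0
G(17) = mex{0,2,3,0,0} = 1
G(18) = mex{1,3,2,1,1} = 0
G(n+8) = G(n) holds for n = 0,…,8 (a full window of length max(S) = 9), so the sequence is purely periodic with period 8.

8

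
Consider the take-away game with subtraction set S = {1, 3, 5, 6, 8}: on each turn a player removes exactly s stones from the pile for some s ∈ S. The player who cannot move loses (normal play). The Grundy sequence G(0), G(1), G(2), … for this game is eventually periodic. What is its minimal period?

G(0) = 0
G(1) = mex{0} = 1
G(2) = mex{1} = 0
G(3) = mex{0,0} = 1
G(4) = mex{1,1} = 0
G(5) = mex{0,0,0} = 1
G(6) = mex{1,1,1,0} = 2
G(7) = mex{2,0,0,1} = 3
G(8) = mex{3,1,1,0,0} = 2
G(9) = mex{2,2,0,1,1} = 3
G(10) = mex{3,3,1,0,0} = 2
G(11) = mex{2,2,2,1,1} = 0
G(12) = mex{0,3,3,2,0} = 1
G(13) = mex{1,2,2,3,1} = 0
G(14) = mex{0,0,3,2,2} = 1
G(15) = mex{1,1,2,3,3} = 0
G(16) = mex{0,0,0,2,2} = 1
G(17) = mex{1,1,1,0,3} = 2
G(18) = mex{2,0,0,1,2} = 3
G(19) = mex{3,1,1,0,0} = 2
G(20) = mex{2,2,0,1,1} = 3
G(21) = mex{3,3,1,0,0} = 2
G(22) = mex{2,2,2,1,1} = 0
G(23) = mex{0,3,3,2,0} = 1
G(n+11) = G(n) holds for n = 0,…,7 (a full window of length max(S) = 8), so the sequence is purely periodic with period 11.

11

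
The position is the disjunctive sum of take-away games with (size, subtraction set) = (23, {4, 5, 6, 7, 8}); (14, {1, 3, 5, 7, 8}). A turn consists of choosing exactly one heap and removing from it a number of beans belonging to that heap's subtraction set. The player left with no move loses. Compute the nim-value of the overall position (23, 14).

0

Heap A, S = {4, 5, 6, 7, 8}:
G(0) = 0
G(1) = mex{} = 0
G(2) = mex{} = 0
G(3) = mex{} = 0
G(4) = mex{0} = 1
G(5) = mex{0,0} = 1
G(6) = mex{0,0,0} = 1
G(7) = mex{0,0,0,0} = 1
G(8) = mex{1,0,0,0,0} = 2
G(9) = mex{1,1,0,0,0} = 2
G(10) = mex{1,1,1,0,0} = 2
G(11) = mex{1,1,1,1,0} = 2
G(12) = mex{2,1,1,1,1} = 0
G(13) = mex{2,2,1,1,1} = 0
G(14) = mex{2,2,2,1,1} = 0
G(15) = mex{2,2,2,2,1} = 0
G(16) = mex{0,2,2,2,2} = 1
G(17) = mex{0,0,2,2,2} = 1
G(18) = mex{0,0,0,2,2} = 1
G(19) = mex{0,0,0,0,2} = 1
G(20) = mex{1,0,0,0,0} = 2
G(21) = mex{1,1,0,0,0} = 2
G(22) = mex{1,1,1,0,0} = 2
G(23) = mex{1,1,1,1,0} = 2
G_A(23) = 2.
Heap B, S = {1, 3, 5, 7, 8}:
G(0) = 0
G(1) = mex{0} = 1
G(2) = mex{1} = 0
G(3) = mex{0,0} = 1
G(4) = mex{1,1} = 0
G(5) = mex{0,0,0} = 1
G(6) = mex{1,1,1} = 0
G(7) = mex{0,0,0,0} = 1
G(8) = mex{1,1,1,1,0} = 2
G(9) = mex{2,0,0,0,1} = 3
G(10) = mex{3,1,1,1,0} = 2
G(11) = mex{2,2,0,0,1} = 3
G(12) = mex{3,3,1,1,0} = 2
G(13) = mex{2,2,2,0,1} = 3
G(14) = mex{3,3,3,1,0} = 2
G_B(14) = 2.
Combined Grundy value = 2 ⊕ 2 = 0.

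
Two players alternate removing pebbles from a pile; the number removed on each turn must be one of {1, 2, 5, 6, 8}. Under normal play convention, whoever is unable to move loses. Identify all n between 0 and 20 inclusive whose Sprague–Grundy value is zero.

n :  0  1  2  3  4  5  6  7  8  9 10 11 12 13 14 15 16 17 18 19 20
G :  0  1  2  0  1  2  3  0  1  2  0  1  2  3  0  1  2  0  1  2  3
P-positions are exactly the n with G(n) = 0.

0, 3, 7, 10, 14, 17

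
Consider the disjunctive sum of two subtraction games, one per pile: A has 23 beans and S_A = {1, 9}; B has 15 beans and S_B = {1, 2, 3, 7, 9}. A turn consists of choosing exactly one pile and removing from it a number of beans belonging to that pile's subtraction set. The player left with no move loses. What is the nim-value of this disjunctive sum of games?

2

Pile A, S = {1, 9}:
n :  0  1  2  3  4  5  6  7  8  9 10 11 12 13 14 15 16 17 18 19 20 21 22 23
G :  0  1  0  1  0  1  0  1  0  1  0  1  0  1  0  1  0  1  0  1  0  1  0  1
G_A(23) = 1.
Pile B, S = {1, 2, 3, 7, 9}:
G(0) = 0
G(1) = mex{0} = 1
G(2) = mex{1,0} = 2
G(3) = mex{2,1,0} = 3
G(4) = mex{3,2,1} = 0
G(5) = mex{0,3,2} = 1
G(6) = mex{1,0,3} = 2
G(7) = mex{2,1,0,0} = 3
G(8) = mex{3,2,1,1} = 0
G(9) = mex{0,3,2,2,0} = 1
G(10) = mex{1,0,3,3,1} = 2
G(11) = mex{2,1,0,0,2} = 3
G(12) = mex{3,2,1,1,3} = 0
G(13) = mex{0,3,2,2,0} = 1
G(14) = mex{1,0,3,3,1} = 2
G(15) = mex{2,1,0,0,2} = 3
G_B(15) = 3.
Combined Grundy value = 1 ⊕ 3 = 2.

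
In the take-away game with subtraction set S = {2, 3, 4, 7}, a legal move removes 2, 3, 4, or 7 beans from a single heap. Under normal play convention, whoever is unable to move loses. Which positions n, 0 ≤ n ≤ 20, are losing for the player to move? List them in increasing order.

G(0) = 0
G(1) = mex{} = 0
G(2) = mex{0} = 1
G(3) = mex{0,0} = 1
G(4) = mex{1,0,0} = 2
G(5) = mex{1,1,0} = 2
G(6) = mex{2,1,1} = 0
G(7) = mex{2,2,1,0} = 3
G(8) = mex{0,2,2,0} = 1
G(9) = mex{3,0,2,1} = 4
G(10) = mex{1,3,0,1} = 2
G(11) = mex{4,1,3,2} = 0
G(12) = mex{2,4,1,2} = 0
G(13) = mex{0,2,4,0} = 1
G(14) = mex{0,0,2,3} = 1
G(15) = mex{1,0,0,1} = 2
G(16) = mex{1,1,0,4} = 2
G(17) = mex{2,1,1,2} = 0
G(18) = mex{2,2,1,0} = 3
G(19) = mex{0,2,2,0} = 1
G(20) = mex{3,0,2,1} = 4
P-positions are exactly the n with G(n) = 0.

0, 1, 6, 11, 12, 17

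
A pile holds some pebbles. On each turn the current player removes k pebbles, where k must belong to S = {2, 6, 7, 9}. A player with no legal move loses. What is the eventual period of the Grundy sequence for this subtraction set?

15

n :  0  1  2  3  4  5  6  7  8  9 10 11 12 13 14 15 16 17 18 19 20 21 22 23 24 25 26 27 28 29 30 31
G :  0  0  1  1  0  0  1  1  2  2  3  3  2  2  3  0  0  1  1  0  0  1  1  2  2  3  3  2  2  3  0  0
G(n+15) = G(n) holds for n = 0,…,8 (a full window of length max(S) = 9), so the sequence is purely periodic with period 15.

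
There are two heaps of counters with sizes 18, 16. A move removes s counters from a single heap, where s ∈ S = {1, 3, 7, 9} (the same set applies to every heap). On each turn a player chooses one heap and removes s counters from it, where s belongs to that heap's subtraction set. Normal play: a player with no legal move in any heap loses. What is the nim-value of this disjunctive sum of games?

0

All heaps use S = {1, 3, 7, 9}:
n :  0  1  2  3  4  5  6  7  8  9 10 11 12 13 14 15 16 17 18
G :  0  1  0  1  0  1  0  1  0  1  0  1  0  1  0  1  0  1  0
Heap A: G(18) = 0.
Heap B: G(16) = 0.
Combined Grundy value = 0 ⊕ 0 = 0.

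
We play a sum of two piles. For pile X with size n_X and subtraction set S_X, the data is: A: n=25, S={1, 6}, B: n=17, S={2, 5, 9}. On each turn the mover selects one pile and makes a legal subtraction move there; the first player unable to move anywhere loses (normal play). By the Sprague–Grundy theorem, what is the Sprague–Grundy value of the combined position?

1

Pile A, S = {1, 6}:
G(0) = 0
G(1) = mex{0} = 1
G(2) = mex{1} = 0
G(3) = mex{0} = 1
G(4) = mex{1} = 0
G(5) = mex{0} = 1
G(6) = mex{1,0} = 2
G(7) = mex{2,1} = 0
G(8) = mex{0,0} = 1
G(9) = mex{1,1} = 0
G(10) = mex{0,0} = 1
G(11) = mex{1,1} = 0
G(12) = mex{0,2} = 1
G(13) = mex{1,0} = 2
G(14) = mex{2,1} = 0
G(15) = mex{0,0} = 1
G(16) = mex{1,1} = 0
G(17) = mex{0,0} = 1
G(18) = mex{1,1} = 0
G(19) = mex{0,2} = 1
G(20) = mex{1,0} = 2
G(21) = mex{2,1} = 0
G(22) = mex{0,0} = 1
G(23) = mex{1,1} = 0
G(24) = mex{0,0} = 1
G(25) = mex{1,1} = 0
G_A(25) = 0.
Pile B, S = {2, 5, 9}:
n :  0  1  2  3  4  5  6  7  8  9 10 11 12 13 14 15 16 17
G :  0  0  1  1  0  2  1  0  0  1  1  0  2  1  0  0  1  1
G_B(17) = 1.
Combined Grundy value = 0 ⊕ 1 = 1.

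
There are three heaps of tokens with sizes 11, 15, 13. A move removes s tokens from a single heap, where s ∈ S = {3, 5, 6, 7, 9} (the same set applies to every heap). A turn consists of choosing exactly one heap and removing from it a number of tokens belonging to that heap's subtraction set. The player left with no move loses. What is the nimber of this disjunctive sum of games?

All heaps use S = {3, 5, 6, 7, 9}:
n :  0  1  2  3  4  5  6  7  8  9 10 11 12 13 14 15
G :  0  0  0  1  1  1  2  2  2  3  3  3  0  0  0  1
Heap A: G(11) = 3.
Heap B: G(15) = 1.
Heap C: G(13) = 0.
Combined Grundy value = 3 ⊕ 1 ⊕ 0 = 2.

2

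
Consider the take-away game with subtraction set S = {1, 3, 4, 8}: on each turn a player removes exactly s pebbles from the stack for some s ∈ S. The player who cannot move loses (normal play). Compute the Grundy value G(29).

1

G(0) = 0
G(1) = mex{0} = 1
G(2) = mex{1} = 0
G(3) = mex{0,0} = 1
G(4) = mex{1,1,0} = 2
G(5) = mex{2,0,1} = 3
G(6) = mex{3,1,0} = 2
G(7) = mex{2,2,1} = 0
G(8) = mex{0,3,2,0} = 1
G(9) = mex{1,2,3,1} = 0
G(10) = mex{0,0,2,0} = 1
G(11) = mex{1,1,0,1} = 2
G(12) = mex{2,0,1,2} = 3
G(13) = mex{3,1,0,3} = 2
G(14) = mex{2,2,1,2} = 0
G(15) = mex{0,3,2,0} = 1
G(16) = mex{1,2,3,1} = 0
G(17) = mex{0,0,2,0} = 1
G(18) = mex{1,1,0,1} = 2
G(19) = mex{2,0,1,2} = 3
G(20) = mex{3,1,0,3} = 2
G(21) = mex{2,2,1,2} = 0
G(22) = mex{0,3,2,0} = 1
G(23) = mex{1,2,3,1} = 0
G(24) = mex{0,0,2,0} = 1
G(25) = mex{1,1,0,1} = 2
G(26) = mex{2,0,1,2} = 3
G(27) = mex{3,1,0,3} = 2
G(28) = mex{2,2,1,2} = 0
G(29) = mex{0,3,2,0} = 1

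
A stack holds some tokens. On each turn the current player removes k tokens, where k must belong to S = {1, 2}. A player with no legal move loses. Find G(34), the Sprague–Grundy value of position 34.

G(0) = 0
G(1) = mex{0} = 1
G(2) = mex{1,0} = 2
G(3) = mex{2,1} = 0
G(4) = mex{0,2} = 1
G(5) = mex{1,0} = 2
G(6) = mex{2,1} = 0
G(7) = mex{0,2} = 1
G(8) = mex{1,0} = 2
G(9) = mex{2,1} = 0
G(10) = mex{0,2} = 1
G(11) = mex{1,0} = 2
G(12) = mex{2,1} = 0
G(13) = mex{0,2} = 1
G(14) = mex{1,0} = 2
G(15) = mex{2,1} = 0
G(16) = mex{0,2} = 1
G(17) = mex{1,0} = 2
G(18) = mex{2,1} = 0
G(19) = mex{0,2} = 1
G(20) = mex{1,0} = 2
G(21) = mex{2,1} = 0
G(22) = mex{0,2} = 1
G(23) = mex{1,0} = 2
G(24) = mex{2,1} = 0
G(25) = mex{0,2} = 1
G(26) = mex{1,0} = 2
G(27) = mex{2,1} = 0
G(28) = mex{0,2} = 1
G(29) = mex{1,0} = 2
G(30) = mex{2,1} = 0
G(31) = mex{0,2} = 1
G(32) = mex{1,0} = 2
G(33) = mex{2,1} = 0
G(34) = mex{0,2} = 1

1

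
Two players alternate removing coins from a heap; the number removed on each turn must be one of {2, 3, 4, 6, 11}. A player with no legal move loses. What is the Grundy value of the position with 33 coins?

0

n :  0  1  2  3  4  5  6  7  8  9 10 11 12 13 14 15 16 17 18 19 20 21 22 23 24 25 26 27 28 29 30 31 32 33
G :  0  0  1  1  2  2  3  3  0  0  1  1  2  2  3  3  0  0  1  1  2  2  3  3  0  0  1  1  2  2  3  3  0  0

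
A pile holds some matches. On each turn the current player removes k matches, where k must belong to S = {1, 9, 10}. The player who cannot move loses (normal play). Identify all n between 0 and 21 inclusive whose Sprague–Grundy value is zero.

0, 2, 4, 6, 8, 19, 21

G(0) = 0
G(1) = mex{0} = 1
G(2) = mex{1} = 0
G(3) = mex{0} = 1
G(4) = mex{1} = 0
G(5) = mex{0} = 1
G(6) = mex{1} = 0
G(7) = mex{0} = 1
G(8) = mex{1} = 0
G(9) = mex{0,0} = 1
G(10) = mex{1,1,0} = 2
G(11) = mex{2,0,1} = 3
G(12) = mex{3,1,0} = 2
G(13) = mex{2,0,1} = 3
G(14) = mex{3,1,0} = 2
G(15) = mex{2,0,1} = 3
G(16) = mex{3,1,0} = 2
G(17) = mex{2,0,1} = 3
G(18) = mex{3,1,0} = 2
G(19) = mex{2,2,1} = 0
G(20) = mex{0,3,2} = 1
G(21) = mex{1,2,3} = 0
P-positions are exactly the n with G(n) = 0.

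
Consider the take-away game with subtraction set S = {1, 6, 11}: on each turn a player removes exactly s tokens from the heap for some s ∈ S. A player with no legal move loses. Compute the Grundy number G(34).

1

G(0) = 0
G(1) = mex{0} = 1
G(2) = mex{1} = 0
G(3) = mex{0} = 1
G(4) = mex{1} = 0
G(5) = mex{0} = 1
G(6) = mex{1,0} = 2
G(7) = mex{2,1} = 0
G(8) = mex{0,0} = 1
G(9) = mex{1,1} = 0
G(10) = mex{0,0} = 1
G(11) = mex{1,1,0} = 2
G(12) = mex{2,2,1} = 0
G(13) = mex{0,0,0} = 1
G(14) = mex{1,1,1} = 0
G(15) = mex{0,0,0} = 1
G(16) = mex{1,1,1} = 0
G(17) = mex{0,2,2} = 1
G(18) = mex{1,0,0} = 2
G(19) = mex{2,1,1} = 0
G(20) = mex{0,0,0} = 1
G(21) = mex{1,1,1} = 0
G(22) = mex{0,0,2} = 1
G(23) = mex{1,1,0} = 2
G(24) = mex{2,2,1} = 0
G(25) = mex{0,0,0} = 1
G(26) = mex{1,1,1} = 0
G(27) = mex{0,0,0} = 1
G(28) = mex{1,1,1} = 0
G(29) = mex{0,2,2} = 1
G(30) = mex{1,0,0} = 2
G(31) = mex{2,1,1} = 0
G(32) = mex{0,0,0} = 1
G(33) = mex{1,1,1} = 0
G(34) = mex{0,0,2} = 1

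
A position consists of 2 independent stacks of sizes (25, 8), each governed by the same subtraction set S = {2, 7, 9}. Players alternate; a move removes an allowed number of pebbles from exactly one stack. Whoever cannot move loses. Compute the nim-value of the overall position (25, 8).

All stacks use S = {2, 7, 9}:
G(0) = 0
G(1) = mex{} = 0
G(2) = mex{0} = 1
G(3) = mex{0} = 1
G(4) = mex{1} = 0
G(5) = mex{1} = 0
G(6) = mex{0} = 1
G(7) = mex{0,0} = 1
G(8) = mex{1,0} = 2
G(9) = mex{1,1,0} = 2
G(10) = mex{2,1,0} = 3
G(11) = mex{2,0,1} = 3
G(12) = mex{3,0,1} = 2
G(13) = mex{3,1,0} = 2
G(14) = mex{2,1,0} = 3
G(15) = mex{2,2,1} = 0
G(16) = mex{3,2,1} = 0
G(17) = mex{0,3,2} = 1
G(18) = mex{0,3,2} = 1
G(19) = mex{1,2,3} = 0
G(20) = mex{1,2,3} = 0
G(21) = mex{0,3,2} = 1
G(22) = mex{0,0,2} = 1
G(23) = mex{1,0,3} = 2
G(24) = mex{1,1,0} = 2
G(25) = mex{2,1,0} = 3
Stack A: G(25) = 3.
Stack B: G(8) = 2.
Combined Grundy value = 3 ⊕ 2 = 1.

1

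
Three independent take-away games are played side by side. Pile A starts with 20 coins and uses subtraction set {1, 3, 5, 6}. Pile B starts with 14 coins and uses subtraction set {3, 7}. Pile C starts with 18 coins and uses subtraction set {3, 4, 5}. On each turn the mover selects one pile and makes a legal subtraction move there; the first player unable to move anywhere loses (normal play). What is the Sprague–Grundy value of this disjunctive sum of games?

2

Pile A, S = {1, 3, 5, 6}:
n :  0  1  2  3  4  5  6  7  8  9 10 11 12 13 14 15 16 17 18 19 20
G :  0  1  0  1  0  1  2  3  2  3  2  0  1  0  1  0  1  2  3  2  3
G_A(20) = 3.
Pile B, S = {3, 7}:
G(0) = 0
G(1) = mex{} = 0
G(2) = mex{} = 0
G(3) = mex{0} = 1
G(4) = mex{0} = 1
G(5) = mex{0} = 1
G(6) = mex{1} = 0
G(7) = mex{1,0} = 2
G(8) = mex{1,0} = 2
G(9) = mex{0,0} = 1
G(10) = mex{2,1} = 0
G(11) = mex{2,1} = 0
G(12) = mex{1,1} = 0
G(13) = mex{0,0} = 1
G(14) = mex{0,2} = 1
G_B(14) = 1.
Pile C, S = {3, 4, 5}:
n :  0  1  2  3  4  5  6  7  8  9 10 11 12 13 14 15 16 17 18
G :  0  0  0  1  1  1  2  2  0  0  0  1  1  1  2  2  0  0  0
G_C(18) = 0.
Combined Grundy value = 3 ⊕ 1 ⊕ 0 = 2.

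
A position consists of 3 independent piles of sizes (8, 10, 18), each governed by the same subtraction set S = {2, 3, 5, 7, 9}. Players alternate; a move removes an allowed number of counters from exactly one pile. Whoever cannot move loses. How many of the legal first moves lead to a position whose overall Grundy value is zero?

All piles use S = {2, 3, 5, 7, 9}:
n :  0  1  2  3  4  5  6  7  8  9 10 11 12 13 14 15 16 17 18
G :  0  0  1  1  2  2  3  3  4  4  5  0  0  1  1  2  2  3  3
Pile A: G(8) = 4.
Pile B: G(10) = 5.
Pile C: G(18) = 3.
Combined Grundy value = 4 ⊕ 5 ⊕ 3 = 2.
A winning move leaves total XOR = 0, i.e. changes one component's Grundy value g to g ⊕ X where X is the current total.
Pile A: need g' = 4⊕2 = 6. Options: 8−2→G=3, 8−3→G=2, 8−5→G=1, 8−7→G=0. Hits: 0.
Pile B: need g' = 5⊕2 = 7. Options: 10−2→G=4, 10−3→G=3, 10−5→G=2, 10−7→G=1, 10−9→G=0. Hits: 0.
Pile C: need g' = 3⊕2 = 1. Options: 18−2→G=2, 18−3→G=2, 18−5→G=1, 18−7→G=0, 18−9→G=4. Hits: 1.

1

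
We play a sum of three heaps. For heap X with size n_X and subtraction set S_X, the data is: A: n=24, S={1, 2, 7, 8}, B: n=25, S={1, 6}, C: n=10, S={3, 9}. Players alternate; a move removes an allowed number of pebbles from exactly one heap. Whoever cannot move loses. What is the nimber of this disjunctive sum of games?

1

Heap A, S = {1, 2, 7, 8}:
G(0) = 0
G(1) = mex{0} = 1
G(2) = mex{1,0} = 2
G(3) = mex{2,1} = 0
G(4) = mex{0,2} = 1
G(5) = mex{1,0} = 2
G(6) = mex{2,1} = 0
G(7) = mex{0,2,0} = 1
G(8) = mex{1,0,1,0} = 2
G(9) = mex{2,1,2,1} = 0
G(10) = mex{0,2,0,2} = 1
G(11) = mex{1,0,1,0} = 2
G(12) = mex{2,1,2,1} = 0
G(13) = mex{0,2,0,2} = 1
G(14) = mex{1,0,1,0} = 2
G(15) = mex{2,1,2,1} = 0
G(16) = mex{0,2,0,2} = 1
G(17) = mex{1,0,1,0} = 2
G(18) = mex{2,1,2,1} = 0
G(19) = mex{0,2,0,2} = 1
G(20) = mex{1,0,1,0} = 2
G(21) = mex{2,1,2,1} = 0
G(22) = mex{0,2,0,2} = 1
G(23) = mex{1,0,1,0} = 2
G(24) = mex{2,1,2,1} = 0
G_A(24) = 0.
Heap B, S = {1, 6}:
n :  0  1  2  3  4  5  6  7  8  9 10 11 12 13 14 15 16 17 18 19 20 21 22 23 24 25
G :  0  1  0  1  0  1  2  0  1  0  1  0  1  2  0  1  0  1  0  1  2  0  1  0  1  0
G_B(25) = 0.
Heap C, S = {3, 9}:
n :  0  1  2  3  4  5  6  7  8  9 10
G :  0  0  0  1  1  1  0  0  0  1  1
G_C(10) = 1.
Combined Grundy value = 0 ⊕ 0 ⊕ 1 = 1.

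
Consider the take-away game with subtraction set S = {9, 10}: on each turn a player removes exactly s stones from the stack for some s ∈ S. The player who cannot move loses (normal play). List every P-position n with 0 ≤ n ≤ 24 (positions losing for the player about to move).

G(0) = 0
G(1) = mex{} = 0
G(2) = mex{} = 0
G(3) = mex{} = 0
G(4) = mex{} = 0
G(5) = mex{} = 0
G(6) = mex{} = 0
G(7) = mex{} = 0
G(8) = mex{} = 0
G(9) = mex{0} = 1
G(10) = mex{0,0} = 1
G(11) = mex{0,0} = 1
G(12) = mex{0,0} = 1
G(13) = mex{0,0} = 1
G(14) = mex{0,0} = 1
G(15) = mex{0,0} = 1
G(16) = mex{0,0} = 1
G(17) = mex{0,0} = 1
G(18) = mex{1,0} = 2
G(19) = mex{1,1} = 0
G(20) = mex{1,1} = 0
G(21) = mex{1,1} = 0
G(22) = mex{1,1} = 0
G(23) = mex{1,1} = 0
G(24) = mex{1,1} = 0
P-positions are exactly the n with G(n) = 0.

0, 1, 2, 3, 4, 5, 6, 7, 8, 19, 20, 21, 22, 23, 24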